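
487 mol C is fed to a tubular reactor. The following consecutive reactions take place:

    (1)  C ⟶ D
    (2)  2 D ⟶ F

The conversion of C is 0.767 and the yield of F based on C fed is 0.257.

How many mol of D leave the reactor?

123 mol

Conversion of C: C consumed = 1ξ₁ = 0.767 × 487 → ξ₁ = 373.5 mol.
Yield of F: 1ξ₂ / 487 = 0.257 → ξ₂ = 125.2 mol.
Outlet amounts (n = n₀ + Σ ν·ξ):
  C: 487 − 1(373.5) = 113.5
  D: 0 + 1(373.5) − 2(125.2) = 123.2
  F: 0 + 1(125.2) = 125.2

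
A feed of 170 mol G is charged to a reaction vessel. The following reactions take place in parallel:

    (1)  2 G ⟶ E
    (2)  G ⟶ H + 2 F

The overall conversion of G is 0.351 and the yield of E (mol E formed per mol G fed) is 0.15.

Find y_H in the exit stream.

0.0536

Yield of E: 1ξ₁ / 170 = 0.15 → ξ₁ = 25.5 mol.
Conversion of G: 2ξ₁ + 1ξ₂ = 0.351 × 170 = 59.67 → ξ₂ = 8.67 mol.
Outlet amounts (n = n₀ + Σ ν·ξ):
  G: 170 − 2(25.5) − 1(8.67) = 110.3
  E: 0 + 1(25.5) = 25.5
  H: 0 + 1(8.67) = 8.67
  F: 0 + 2(8.67) = 17.34
Total out = 161.8 mol; y_H = 8.67 / 161.8 = 0.05357.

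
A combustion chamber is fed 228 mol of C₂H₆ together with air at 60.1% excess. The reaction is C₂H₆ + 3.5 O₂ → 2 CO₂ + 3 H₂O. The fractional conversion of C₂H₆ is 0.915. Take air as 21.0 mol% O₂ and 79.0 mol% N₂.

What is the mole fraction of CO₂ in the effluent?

0.065

Stoichiometric O₂ = 3.5 × 228 = 798 mol; O₂ fed = 798 × 1.601 = 1278 mol.
N₂ fed = 1278 × 79/21 = 4806 mol.
Fuel reacted = 0.915 × 228 → ξ = 208.6 mol.
Outlet (n = n₀ + ν ξ):
  C₂H₆: 228 − 1(208.6) = 19.38
  O₂: 1278 − 3.5(208.6) = 547.4
  N₂: 4806 (inert)
  CO₂: 0 + 2(208.6) = 417.2
  H₂O: 0 + 3(208.6) = 625.9
Total out = 6416 mol; y_CO₂ = 417.2 / 6416 = 0.06503.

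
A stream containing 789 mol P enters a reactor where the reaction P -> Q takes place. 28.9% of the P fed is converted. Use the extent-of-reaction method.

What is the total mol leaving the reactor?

P reacted = 0.289 × 789 = 228 mol; ν_P = −1, so ξ = 228/1 = 228 mol.
Outlet amounts (n = n₀ + ν ξ):
  P: 789 − 1(228) = 561
  Q: 0 + 1(228) = 228
Total out = 561 + 228 = 789 mol.

789 mol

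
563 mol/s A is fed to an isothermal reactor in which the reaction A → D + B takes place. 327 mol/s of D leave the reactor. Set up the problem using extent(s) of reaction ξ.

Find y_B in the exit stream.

0.367

For D: n = n₀ + 1ξ → 327 = 0 + 1ξ, giving ξ = 327 mol/s.
Outlet amounts (n = n₀ + ν ξ):
  A: 563 − 1(327) = 236
  D: 0 + 1(327) = 327
  B: 0 + 1(327) = 327
Total out = 890 mol/s; y_B = 327 / 890 = 0.3674.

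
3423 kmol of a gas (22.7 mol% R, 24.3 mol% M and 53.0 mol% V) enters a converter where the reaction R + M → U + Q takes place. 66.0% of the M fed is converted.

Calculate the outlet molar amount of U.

M reacted = 0.66 × 831.8 = 549 kmol; ν_M = −1, so ξ = 549/1 = 549 kmol.
Outlet amounts (n = n₀ + ν ξ):
  R: 777 − 1(549) = 228
  M: 831.8 − 1(549) = 282.8
  U: 0 + 1(549) = 549
  Q: 0 + 1(549) = 549
  V: 1814 (inert)

549 kmol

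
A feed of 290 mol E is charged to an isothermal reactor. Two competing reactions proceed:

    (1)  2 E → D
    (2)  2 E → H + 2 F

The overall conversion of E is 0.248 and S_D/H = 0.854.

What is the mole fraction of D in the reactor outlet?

Conversion of E: E consumed = 0.248 × 290 = 71.92 mol = 2ξ₁ + 2ξ₂.
Selectivity: 1ξ₁ / (1ξ₂) = 0.854 → ξ₁ = 0.854 ξ₂.
Substitute: (2·0.854 + 2) ξ₂ = 71.92 → ξ₂ = 19.4 mol, ξ₁ = 16.56 mol.
Outlet amounts (n = n₀ + Σ ν·ξ):
  E: 290 − 2(16.56) − 2(19.4) = 218.1
  D: 0 + 1(16.56) = 16.56
  H: 0 + 1(19.4) = 19.4
  F: 0 + 2(19.4) = 38.79
Total out = 292.8 mol; y_D = 16.56 / 292.8 = 0.05657.

0.0566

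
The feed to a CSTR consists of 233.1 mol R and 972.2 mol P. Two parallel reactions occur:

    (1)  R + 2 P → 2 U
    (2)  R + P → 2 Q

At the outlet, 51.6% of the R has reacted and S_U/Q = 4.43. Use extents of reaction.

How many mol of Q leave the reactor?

44.3 mol

Conversion of R: R consumed = 0.516 × 233.1 = 120.3 mol = 1ξ₁ + 1ξ₂.
Selectivity: 2ξ₁ / (2ξ₂) = 4.43 → ξ₁ = 4.43 ξ₂.
Substitute: (1·4.43 + 1) ξ₂ = 120.3 → ξ₂ = 22.15 mol, ξ₁ = 98.13 mol.
Outlet amounts (n = n₀ + Σ ν·ξ):
  R: 233.1 − 1(98.13) − 1(22.15) = 112.8
  P: 972.2 − 2(98.13) − 1(22.15) = 753.8
  U: 0 + 2(98.13) = 196.3
  Q: 0 + 2(22.15) = 44.3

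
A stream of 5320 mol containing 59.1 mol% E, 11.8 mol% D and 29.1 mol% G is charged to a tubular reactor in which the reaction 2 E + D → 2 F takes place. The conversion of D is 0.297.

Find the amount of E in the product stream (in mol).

D reacted = 0.297 × 627.8 = 186.4 mol; ν_D = −1, so ξ = 186.4/1 = 186.4 mol.
Outlet amounts (n = n₀ + ν ξ):
  E: 3144 − 2(186.4) = 2771
  D: 627.8 − 1(186.4) = 441.3
  F: 0 + 2(186.4) = 372.9
  G: 1548 (inert)

2770 mol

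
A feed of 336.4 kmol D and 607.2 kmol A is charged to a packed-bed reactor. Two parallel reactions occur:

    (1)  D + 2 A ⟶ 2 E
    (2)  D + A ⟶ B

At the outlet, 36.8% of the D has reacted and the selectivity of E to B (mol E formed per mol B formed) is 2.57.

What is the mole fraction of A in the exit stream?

0.505

Conversion of D: D consumed = 0.368 × 336.4 = 123.8 kmol = 1ξ₁ + 1ξ₂.
Selectivity: 2ξ₁ / (1ξ₂) = 2.57 → ξ₁ = 1.285 ξ₂.
Substitute: (1·1.285 + 1) ξ₂ = 123.8 → ξ₂ = 54.18 kmol, ξ₁ = 69.62 kmol.
Outlet amounts (n = n₀ + Σ ν·ξ):
  D: 336.4 − 1(69.62) − 1(54.18) = 212.6
  A: 607.2 − 2(69.62) − 1(54.18) = 413.8
  E: 0 + 2(69.62) = 139.2
  B: 0 + 1(54.18) = 54.18
Total out = 819.8 kmol; y_A = 413.8 / 819.8 = 0.5047.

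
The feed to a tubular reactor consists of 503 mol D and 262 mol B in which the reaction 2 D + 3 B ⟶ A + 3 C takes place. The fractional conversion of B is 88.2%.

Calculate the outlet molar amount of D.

B reacted = 0.882 × 262 = 231.1 mol; ν_B = −3, so ξ = 231.1/3 = 77.03 mol.
Outlet amounts (n = n₀ + ν ξ):
  D: 503 − 2(77.03) = 348.9
  B: 262 − 3(77.03) = 30.92
  A: 0 + 1(77.03) = 77.03
  C: 0 + 3(77.03) = 231.1

349 mol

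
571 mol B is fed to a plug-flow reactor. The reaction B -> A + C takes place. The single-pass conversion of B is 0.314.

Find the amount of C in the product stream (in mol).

B reacted = 0.314 × 571 = 179.3 mol; ν_B = −1, so ξ = 179.3/1 = 179.3 mol.
Outlet amounts (n = n₀ + ν ξ):
  B: 571 − 1(179.3) = 391.7
  A: 0 + 1(179.3) = 179.3
  C: 0 + 1(179.3) = 179.3

179 mol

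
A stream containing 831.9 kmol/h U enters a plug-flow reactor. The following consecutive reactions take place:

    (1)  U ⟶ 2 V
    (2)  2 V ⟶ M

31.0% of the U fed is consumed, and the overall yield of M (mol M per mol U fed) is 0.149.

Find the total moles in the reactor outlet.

Conversion of U: U consumed = 1ξ₁ = 0.31 × 831.9 → ξ₁ = 257.9 kmol/h.
Yield of M: 1ξ₂ / 831.9 = 0.149 → ξ₂ = 124 kmol/h.
Outlet amounts (n = n₀ + Σ ν·ξ):
  U: 831.9 − 1(257.9) = 574
  V: 0 + 2(257.9) − 2(124) = 267.9
  M: 0 + 1(124) = 124
Total out = 574 + 267.9 + 124 = 965.8 kmol/h.

966 kmol/h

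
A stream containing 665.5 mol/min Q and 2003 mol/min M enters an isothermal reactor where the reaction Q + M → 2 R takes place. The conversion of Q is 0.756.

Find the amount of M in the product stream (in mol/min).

Q reacted = 0.756 × 665.5 = 503.1 mol/min; ν_Q = −1, so ξ = 503.1/1 = 503.1 mol/min.
Outlet amounts (n = n₀ + ν ξ):
  Q: 665.5 − 1(503.1) = 162.4
  M: 2003 − 1(503.1) = 1500
  R: 0 + 2(503.1) = 1006

1500 mol/min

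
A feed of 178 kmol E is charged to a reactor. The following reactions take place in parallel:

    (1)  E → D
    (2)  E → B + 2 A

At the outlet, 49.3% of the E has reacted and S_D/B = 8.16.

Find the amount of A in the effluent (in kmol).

Conversion of E: E consumed = 0.493 × 178 = 87.75 kmol = 1ξ₁ + 1ξ₂.
Selectivity: 1ξ₁ / (1ξ₂) = 8.16 → ξ₁ = 8.16 ξ₂.
Substitute: (1·8.16 + 1) ξ₂ = 87.75 → ξ₂ = 9.58 kmol, ξ₁ = 78.17 kmol.
Outlet amounts (n = n₀ + Σ ν·ξ):
  E: 178 − 1(78.17) − 1(9.58) = 90.25
  D: 0 + 1(78.17) = 78.17
  B: 0 + 1(9.58) = 9.58
  A: 0 + 2(9.58) = 19.16

19.2 kmol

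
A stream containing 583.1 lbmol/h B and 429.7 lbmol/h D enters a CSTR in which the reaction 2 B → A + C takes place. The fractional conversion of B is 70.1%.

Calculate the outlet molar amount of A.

B reacted = 0.701 × 583.1 = 408.8 lbmol/h; ν_B = −2, so ξ = 408.8/2 = 204.4 lbmol/h.
Outlet amounts (n = n₀ + ν ξ):
  B: 583.1 − 2(204.4) = 174.3
  A: 0 + 1(204.4) = 204.4
  C: 0 + 1(204.4) = 204.4
  D: 429.7 (inert)

204 lbmol/h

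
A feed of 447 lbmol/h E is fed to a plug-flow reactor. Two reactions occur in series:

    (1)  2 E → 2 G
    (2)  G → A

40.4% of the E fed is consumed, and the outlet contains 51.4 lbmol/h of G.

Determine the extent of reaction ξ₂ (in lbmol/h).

Conversion of E: E consumed = 2ξ₁ = 0.404 × 447 → ξ₁ = 90.29 lbmol/h.
G balance: n_G = 0 + 2ξ₁ − 1ξ₂ = 51.4 → ξ₂ = (2·90.29 − 51.4)/1 = 129.2 lbmol/h.
Outlet amounts (n = n₀ + Σ ν·ξ):
  E: 447 − 2(90.29) = 266.4
  G: 0 + 2(90.29) − 1(129.2) = 51.4
  A: 0 + 1(129.2) = 129.2

ξ₂ = 129 lbmol/h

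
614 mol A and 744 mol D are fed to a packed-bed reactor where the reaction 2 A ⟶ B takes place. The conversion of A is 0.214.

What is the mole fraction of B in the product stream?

0.0508

A reacted = 0.214 × 614 = 131.4 mol; ν_A = −2, so ξ = 131.4/2 = 65.7 mol.
Outlet amounts (n = n₀ + ν ξ):
  A: 614 − 2(65.7) = 482.6
  B: 0 + 1(65.7) = 65.7
  D: 744 (inert)
Total out = 1292 mol; y_B = 65.7 / 1292 = 0.05084.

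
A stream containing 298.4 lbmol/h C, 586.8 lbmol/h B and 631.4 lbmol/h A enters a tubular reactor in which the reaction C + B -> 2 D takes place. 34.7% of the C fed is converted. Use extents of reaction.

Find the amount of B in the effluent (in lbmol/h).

483 lbmol/h

C reacted = 0.347 × 298.4 = 103.5 lbmol/h; ν_C = −1, so ξ = 103.5/1 = 103.5 lbmol/h.
Outlet amounts (n = n₀ + ν ξ):
  C: 298.4 − 1(103.5) = 194.9
  B: 586.8 − 1(103.5) = 483.3
  D: 0 + 2(103.5) = 207.1
  A: 631.4 (inert)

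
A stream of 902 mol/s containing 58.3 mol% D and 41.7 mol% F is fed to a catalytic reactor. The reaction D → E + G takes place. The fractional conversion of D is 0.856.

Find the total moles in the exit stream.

1350 mol/s

D reacted = 0.856 × 525.9 = 450.1 mol/s; ν_D = −1, so ξ = 450.1/1 = 450.1 mol/s.
Outlet amounts (n = n₀ + ν ξ):
  D: 525.9 − 1(450.1) = 75.72
  E: 0 + 1(450.1) = 450.1
  G: 0 + 1(450.1) = 450.1
  F: 376.1 (inert)
Total out = 75.72 + 450.1 + 450.1 + 376.1 = 1352 mol/s.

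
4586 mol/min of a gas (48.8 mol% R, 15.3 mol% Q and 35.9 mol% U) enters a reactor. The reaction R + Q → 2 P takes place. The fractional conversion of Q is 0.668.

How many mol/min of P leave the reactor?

937 mol/min

Q reacted = 0.668 × 701.7 = 468.7 mol/min; ν_Q = −1, so ξ = 468.7/1 = 468.7 mol/min.
Outlet amounts (n = n₀ + ν ξ):
  R: 2238 − 1(468.7) = 1769
  Q: 701.7 − 1(468.7) = 233
  P: 0 + 2(468.7) = 937.4
  U: 1646 (inert)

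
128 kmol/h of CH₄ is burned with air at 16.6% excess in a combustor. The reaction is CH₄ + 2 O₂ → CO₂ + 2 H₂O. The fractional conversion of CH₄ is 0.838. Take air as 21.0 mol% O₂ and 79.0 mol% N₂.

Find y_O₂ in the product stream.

Stoichiometric O₂ = 2 × 128 = 256 kmol/h; O₂ fed = 256 × 1.166 = 298.5 kmol/h.
N₂ fed = 298.5 × 79/21 = 1123 kmol/h.
Fuel reacted = 0.838 × 128 → ξ = 107.3 kmol/h.
Outlet (n = n₀ + ν ξ):
  CH₄: 128 − 1(107.3) = 20.74
  O₂: 298.5 − 2(107.3) = 83.97
  N₂: 1123 (inert)
  CO₂: 0 + 1(107.3) = 107.3
  H₂O: 0 + 2(107.3) = 214.5
Total out = 1549 kmol/h; y_O₂ = 83.97 / 1549 = 0.05419.

0.0542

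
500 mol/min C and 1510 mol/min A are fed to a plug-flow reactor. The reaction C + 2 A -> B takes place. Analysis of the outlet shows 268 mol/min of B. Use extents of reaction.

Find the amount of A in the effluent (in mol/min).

For B: n = n₀ + 1ξ → 268 = 0 + 1ξ, giving ξ = 268 mol/min.
Outlet amounts (n = n₀ + ν ξ):
  C: 500 − 1(268) = 232
  A: 1510 − 2(268) = 974
  B: 0 + 1(268) = 268

974 mol/min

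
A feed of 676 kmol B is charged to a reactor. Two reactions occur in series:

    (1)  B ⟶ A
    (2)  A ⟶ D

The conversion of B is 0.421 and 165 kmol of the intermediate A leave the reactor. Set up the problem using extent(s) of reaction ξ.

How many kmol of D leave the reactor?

Conversion of B: B consumed = 1ξ₁ = 0.421 × 676 → ξ₁ = 284.6 kmol.
A balance: n_A = 0 + 1ξ₁ − 1ξ₂ = 165 → ξ₂ = (1·284.6 − 165)/1 = 119.6 kmol.
Outlet amounts (n = n₀ + Σ ν·ξ):
  B: 676 − 1(284.6) = 391.4
  A: 0 + 1(284.6) − 1(119.6) = 165
  D: 0 + 1(119.6) = 119.6

120 kmol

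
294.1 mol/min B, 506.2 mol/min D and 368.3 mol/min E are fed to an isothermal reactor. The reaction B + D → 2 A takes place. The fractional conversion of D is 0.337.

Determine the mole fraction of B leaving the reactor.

D reacted = 0.337 × 506.2 = 170.6 mol/min; ν_D = −1, so ξ = 170.6/1 = 170.6 mol/min.
Outlet amounts (n = n₀ + ν ξ):
  B: 294.1 − 1(170.6) = 123.5
  D: 506.2 − 1(170.6) = 335.6
  A: 0 + 2(170.6) = 341.2
  E: 368.3 (inert)
Total out = 1169 mol/min; y_B = 123.5 / 1169 = 0.1057.

0.106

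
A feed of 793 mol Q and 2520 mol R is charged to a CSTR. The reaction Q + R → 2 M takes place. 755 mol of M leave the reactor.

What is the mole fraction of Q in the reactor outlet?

0.125

For M: n = n₀ + 2ξ → 755 = 0 + 2ξ, giving ξ = 377.5 mol.
Outlet amounts (n = n₀ + ν ξ):
  Q: 793 − 1(377.5) = 415.5
  R: 2520 − 1(377.5) = 2142
  M: 0 + 2(377.5) = 755
Total out = 3313 mol; y_Q = 415.5 / 3313 = 0.1254.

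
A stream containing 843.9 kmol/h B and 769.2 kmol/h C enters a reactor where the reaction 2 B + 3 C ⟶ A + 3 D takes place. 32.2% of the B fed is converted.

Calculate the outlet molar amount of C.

B reacted = 0.322 × 843.9 = 271.7 kmol/h; ν_B = −2, so ξ = 271.7/2 = 135.9 kmol/h.
Outlet amounts (n = n₀ + ν ξ):
  B: 843.9 − 2(135.9) = 572.2
  C: 769.2 − 3(135.9) = 361.6
  A: 0 + 1(135.9) = 135.9
  D: 0 + 3(135.9) = 407.6

362 kmol/h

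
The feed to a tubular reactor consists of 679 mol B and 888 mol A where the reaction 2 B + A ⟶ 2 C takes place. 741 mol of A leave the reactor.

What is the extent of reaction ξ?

ξ = 147 mol

For A: n = n₀ − 1ξ → 741 = 888 − 1ξ, giving ξ = 147 mol.
Outlet amounts (n = n₀ + ν ξ):
  B: 679 − 2(147) = 385
  A: 888 − 1(147) = 741
  C: 0 + 2(147) = 294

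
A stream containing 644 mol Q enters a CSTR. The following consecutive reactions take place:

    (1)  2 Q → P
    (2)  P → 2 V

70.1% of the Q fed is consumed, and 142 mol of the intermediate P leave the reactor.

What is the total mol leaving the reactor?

Conversion of Q: Q consumed = 2ξ₁ = 0.701 × 644 → ξ₁ = 225.7 mol.
P balance: n_P = 0 + 1ξ₁ − 1ξ₂ = 142 → ξ₂ = (1·225.7 − 142)/1 = 83.72 mol.
Outlet amounts (n = n₀ + Σ ν·ξ):
  Q: 644 − 2(225.7) = 192.6
  P: 0 + 1(225.7) − 1(83.72) = 142
  V: 0 + 2(83.72) = 167.4
Total out = 192.6 + 142 + 167.4 = 502 mol.

502 mol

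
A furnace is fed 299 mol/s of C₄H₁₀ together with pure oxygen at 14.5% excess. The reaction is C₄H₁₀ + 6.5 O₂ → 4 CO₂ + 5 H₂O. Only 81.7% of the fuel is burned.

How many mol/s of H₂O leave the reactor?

Stoichiometric O₂ = 6.5 × 299 = 1944 mol/s; O₂ fed = 1944 × 1.145 = 2225 mol/s.
Fuel reacted = 0.817 × 299 → ξ = 244.3 mol/s.
Outlet (n = n₀ + ν ξ):
  C₄H₁₀: 299 − 1(244.3) = 54.72
  O₂: 2225 − 6.5(244.3) = 637.5
  CO₂: 0 + 4(244.3) = 977.1
  H₂O: 0 + 5(244.3) = 1221

1220 mol/s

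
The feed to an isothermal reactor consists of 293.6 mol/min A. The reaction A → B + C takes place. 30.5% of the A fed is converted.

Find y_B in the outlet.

A reacted = 0.305 × 293.6 = 89.55 mol/min; ν_A = −1, so ξ = 89.55/1 = 89.55 mol/min.
Outlet amounts (n = n₀ + ν ξ):
  A: 293.6 − 1(89.55) = 204.1
  B: 0 + 1(89.55) = 89.55
  C: 0 + 1(89.55) = 89.55
Total out = 383.1 mol/min; y_B = 89.55 / 383.1 = 0.2337.

0.234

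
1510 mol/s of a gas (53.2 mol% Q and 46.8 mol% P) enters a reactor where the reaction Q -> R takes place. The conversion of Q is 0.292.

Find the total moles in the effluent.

1510 mol/s

Q reacted = 0.292 × 803.3 = 234.6 mol/s; ν_Q = −1, so ξ = 234.6/1 = 234.6 mol/s.
Outlet amounts (n = n₀ + ν ξ):
  Q: 803.3 − 1(234.6) = 568.8
  R: 0 + 1(234.6) = 234.6
  P: 706.7 (inert)
Total out = 568.8 + 234.6 + 706.7 = 1510 mol/s.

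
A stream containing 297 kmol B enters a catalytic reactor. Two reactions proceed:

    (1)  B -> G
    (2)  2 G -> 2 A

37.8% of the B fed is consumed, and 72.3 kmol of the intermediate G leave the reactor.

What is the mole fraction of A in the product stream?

Conversion of B: B consumed = 1ξ₁ = 0.378 × 297 → ξ₁ = 112.3 kmol.
G balance: n_G = 0 + 1ξ₁ − 2ξ₂ = 72.3 → ξ₂ = (1·112.3 − 72.3)/2 = 19.98 kmol.
Outlet amounts (n = n₀ + Σ ν·ξ):
  B: 297 − 1(112.3) = 184.7
  G: 0 + 1(112.3) − 2(19.98) = 72.3
  A: 0 + 2(19.98) = 39.97
Total out = 297 kmol; y_A = 39.97 / 297 = 0.1346.

0.135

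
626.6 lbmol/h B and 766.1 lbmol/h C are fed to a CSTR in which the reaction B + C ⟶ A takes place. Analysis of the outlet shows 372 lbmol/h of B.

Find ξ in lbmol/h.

For B: n = n₀ − 1ξ → 372 = 626.6 − 1ξ, giving ξ = 254.6 lbmol/h.
Outlet amounts (n = n₀ + ν ξ):
  B: 626.6 − 1(254.6) = 372
  C: 766.1 − 1(254.6) = 511.5
  A: 0 + 1(254.6) = 254.6

ξ = 255 lbmol/h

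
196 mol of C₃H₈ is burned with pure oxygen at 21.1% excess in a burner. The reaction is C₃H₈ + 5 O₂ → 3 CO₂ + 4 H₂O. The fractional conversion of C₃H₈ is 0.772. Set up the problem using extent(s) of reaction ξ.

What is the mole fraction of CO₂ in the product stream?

Stoichiometric O₂ = 5 × 196 = 980 mol; O₂ fed = 980 × 1.211 = 1187 mol.
Fuel reacted = 0.772 × 196 → ξ = 151.3 mol.
Outlet (n = n₀ + ν ξ):
  C₃H₈: 196 − 1(151.3) = 44.69
  O₂: 1187 − 5(151.3) = 430.2
  CO₂: 0 + 3(151.3) = 453.9
  H₂O: 0 + 4(151.3) = 605.2
Total out = 1534 mol; y_CO₂ = 453.9 / 1534 = 0.2959.

0.296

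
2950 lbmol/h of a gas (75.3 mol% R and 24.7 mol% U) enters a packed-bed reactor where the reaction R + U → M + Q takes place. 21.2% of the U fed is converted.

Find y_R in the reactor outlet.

0.701

U reacted = 0.212 × 728.6 = 154.5 lbmol/h; ν_U = −1, so ξ = 154.5/1 = 154.5 lbmol/h.
Outlet amounts (n = n₀ + ν ξ):
  R: 2221 − 1(154.5) = 2067
  U: 728.6 − 1(154.5) = 574.2
  M: 0 + 1(154.5) = 154.5
  Q: 0 + 1(154.5) = 154.5
Total out = 2950 lbmol/h; y_R = 2067 / 2950 = 0.7006.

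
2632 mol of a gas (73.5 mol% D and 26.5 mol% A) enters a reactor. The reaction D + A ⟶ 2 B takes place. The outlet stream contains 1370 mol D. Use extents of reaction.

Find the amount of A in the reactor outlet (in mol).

133 mol

For D: n = n₀ − 1ξ → 1370 = 1935 − 1ξ, giving ξ = 564.5 mol.
Outlet amounts (n = n₀ + ν ξ):
  D: 1935 − 1(564.5) = 1370
  A: 697.5 − 1(564.5) = 133
  B: 0 + 2(564.5) = 1129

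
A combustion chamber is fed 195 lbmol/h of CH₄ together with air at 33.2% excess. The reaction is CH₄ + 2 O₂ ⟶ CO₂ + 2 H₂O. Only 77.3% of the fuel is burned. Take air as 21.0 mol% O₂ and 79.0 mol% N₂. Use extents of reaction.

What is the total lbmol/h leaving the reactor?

Stoichiometric O₂ = 2 × 195 = 390 lbmol/h; O₂ fed = 390 × 1.332 = 519.5 lbmol/h.
N₂ fed = 519.5 × 79/21 = 1954 lbmol/h.
Fuel reacted = 0.773 × 195 → ξ = 150.7 lbmol/h.
Outlet (n = n₀ + ν ξ):
  CH₄: 195 − 1(150.7) = 44.26
  O₂: 519.5 − 2(150.7) = 218
  N₂: 1954 (inert)
  CO₂: 0 + 1(150.7) = 150.7
  H₂O: 0 + 2(150.7) = 301.5
Total out = 44.26 + 218 + 1954 + 150.7 + 301.5 = 2669 lbmol/h.

2670 lbmol/h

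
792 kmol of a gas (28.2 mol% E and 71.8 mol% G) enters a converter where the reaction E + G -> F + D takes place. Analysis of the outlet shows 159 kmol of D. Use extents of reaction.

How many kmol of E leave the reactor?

64.3 kmol

For D: n = n₀ + 1ξ → 159 = 0 + 1ξ, giving ξ = 159 kmol.
Outlet amounts (n = n₀ + ν ξ):
  E: 223.3 − 1(159) = 64.34
  G: 568.7 − 1(159) = 409.7
  F: 0 + 1(159) = 159
  D: 0 + 1(159) = 159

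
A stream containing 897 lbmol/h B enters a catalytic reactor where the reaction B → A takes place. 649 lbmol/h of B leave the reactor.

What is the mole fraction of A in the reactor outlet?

For B: n = n₀ − 1ξ → 649 = 897 − 1ξ, giving ξ = 248 lbmol/h.
Outlet amounts (n = n₀ + ν ξ):
  B: 897 − 1(248) = 649
  A: 0 + 1(248) = 248
Total out = 897 lbmol/h; y_A = 248 / 897 = 0.2765.

0.276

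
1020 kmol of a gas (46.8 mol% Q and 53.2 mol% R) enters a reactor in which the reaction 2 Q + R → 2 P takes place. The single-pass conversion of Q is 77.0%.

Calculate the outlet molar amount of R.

359 kmol

Q reacted = 0.77 × 477.4 = 367.6 kmol; ν_Q = −2, so ξ = 367.6/2 = 183.8 kmol.
Outlet amounts (n = n₀ + ν ξ):
  Q: 477.4 − 2(183.8) = 109.8
  R: 542.6 − 1(183.8) = 358.9
  P: 0 + 2(183.8) = 367.6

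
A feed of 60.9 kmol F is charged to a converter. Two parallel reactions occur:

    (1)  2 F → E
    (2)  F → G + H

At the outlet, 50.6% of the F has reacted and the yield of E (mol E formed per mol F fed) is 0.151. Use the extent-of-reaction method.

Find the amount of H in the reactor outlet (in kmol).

Yield of E: 1ξ₁ / 60.9 = 0.151 → ξ₁ = 9.196 kmol.
Conversion of F: 2ξ₁ + 1ξ₂ = 0.506 × 60.9 = 30.82 → ξ₂ = 12.42 kmol.
Outlet amounts (n = n₀ + Σ ν·ξ):
  F: 60.9 − 2(9.196) − 1(12.42) = 30.08
  E: 0 + 1(9.196) = 9.196
  G: 0 + 1(12.42) = 12.42
  H: 0 + 1(12.42) = 12.42

12.4 kmol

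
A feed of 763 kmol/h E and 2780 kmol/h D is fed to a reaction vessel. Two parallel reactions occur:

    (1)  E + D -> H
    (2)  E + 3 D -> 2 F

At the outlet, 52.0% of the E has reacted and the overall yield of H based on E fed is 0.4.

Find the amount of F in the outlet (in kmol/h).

Yield of H: 1ξ₁ / 763 = 0.4 → ξ₁ = 305.2 kmol/h.
Conversion of E: 1ξ₁ + 1ξ₂ = 0.52 × 763 = 396.8 → ξ₂ = 91.56 kmol/h.
Outlet amounts (n = n₀ + Σ ν·ξ):
  E: 763 − 1(305.2) − 1(91.56) = 366.2
  D: 2780 − 1(305.2) − 3(91.56) = 2200
  H: 0 + 1(305.2) = 305.2
  F: 0 + 2(91.56) = 183.1

183 kmol/h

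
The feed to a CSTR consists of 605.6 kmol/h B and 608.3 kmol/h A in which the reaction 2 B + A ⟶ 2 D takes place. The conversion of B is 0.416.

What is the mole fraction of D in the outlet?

0.232

B reacted = 0.416 × 605.6 = 251.9 kmol/h; ν_B = −2, so ξ = 251.9/2 = 126 kmol/h.
Outlet amounts (n = n₀ + ν ξ):
  B: 605.6 − 2(126) = 353.7
  A: 608.3 − 1(126) = 482.3
  D: 0 + 2(126) = 251.9
Total out = 1088 kmol/h; y_D = 251.9 / 1088 = 0.2316.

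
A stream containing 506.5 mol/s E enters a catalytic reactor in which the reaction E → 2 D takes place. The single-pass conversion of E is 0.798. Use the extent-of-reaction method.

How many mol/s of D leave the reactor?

E reacted = 0.798 × 506.5 = 404.2 mol/s; ν_E = −1, so ξ = 404.2/1 = 404.2 mol/s.
Outlet amounts (n = n₀ + ν ξ):
  E: 506.5 − 1(404.2) = 102.3
  D: 0 + 2(404.2) = 808.4

808 mol/s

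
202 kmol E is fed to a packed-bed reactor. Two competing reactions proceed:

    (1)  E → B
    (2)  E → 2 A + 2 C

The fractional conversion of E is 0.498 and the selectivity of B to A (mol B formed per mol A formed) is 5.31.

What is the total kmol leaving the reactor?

228 kmol

Conversion of E: E consumed = 0.498 × 202 = 100.6 kmol = 1ξ₁ + 1ξ₂.
Selectivity: 1ξ₁ / (2ξ₂) = 5.31 → ξ₁ = 10.62 ξ₂.
Substitute: (1·10.62 + 1) ξ₂ = 100.6 → ξ₂ = 8.657 kmol, ξ₁ = 91.94 kmol.
Outlet amounts (n = n₀ + Σ ν·ξ):
  E: 202 − 1(91.94) − 1(8.657) = 101.4
  B: 0 + 1(91.94) = 91.94
  A: 0 + 2(8.657) = 17.31
  C: 0 + 2(8.657) = 17.31
Total out = 101.4 + 91.94 + 17.31 + 17.31 = 228 kmol.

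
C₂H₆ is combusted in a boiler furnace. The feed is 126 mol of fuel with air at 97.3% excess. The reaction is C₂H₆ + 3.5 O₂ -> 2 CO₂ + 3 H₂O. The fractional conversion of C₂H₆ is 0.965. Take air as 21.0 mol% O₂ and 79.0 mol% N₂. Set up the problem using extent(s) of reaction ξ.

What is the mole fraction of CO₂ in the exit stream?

0.0562

Stoichiometric O₂ = 3.5 × 126 = 441 mol; O₂ fed = 441 × 1.973 = 870.1 mol.
N₂ fed = 870.1 × 79/21 = 3273 mol.
Fuel reacted = 0.965 × 126 → ξ = 121.6 mol.
Outlet (n = n₀ + ν ξ):
  C₂H₆: 126 − 1(121.6) = 4.41
  O₂: 870.1 − 3.5(121.6) = 444.5
  N₂: 3273 (inert)
  CO₂: 0 + 2(121.6) = 243.2
  H₂O: 0 + 3(121.6) = 364.8
Total out = 4330 mol; y_CO₂ = 243.2 / 4330 = 0.05616.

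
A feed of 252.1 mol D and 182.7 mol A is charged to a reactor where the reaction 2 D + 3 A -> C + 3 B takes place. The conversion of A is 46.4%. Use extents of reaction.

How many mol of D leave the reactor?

A reacted = 0.464 × 182.7 = 84.77 mol; ν_A = −3, so ξ = 84.77/3 = 28.26 mol.
Outlet amounts (n = n₀ + ν ξ):
  D: 252.1 − 2(28.26) = 195.6
  A: 182.7 − 3(28.26) = 97.93
  C: 0 + 1(28.26) = 28.26
  B: 0 + 3(28.26) = 84.77

196 mol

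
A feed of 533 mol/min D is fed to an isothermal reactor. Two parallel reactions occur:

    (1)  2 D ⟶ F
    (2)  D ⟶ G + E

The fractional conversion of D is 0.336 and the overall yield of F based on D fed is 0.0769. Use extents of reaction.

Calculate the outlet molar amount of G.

97.1 mol/min

Yield of F: 1ξ₁ / 533 = 0.0769 → ξ₁ = 40.99 mol/min.
Conversion of D: 2ξ₁ + 1ξ₂ = 0.336 × 533 = 179.1 → ξ₂ = 97.11 mol/min.
Outlet amounts (n = n₀ + Σ ν·ξ):
  D: 533 − 2(40.99) − 1(97.11) = 353.9
  F: 0 + 1(40.99) = 40.99
  G: 0 + 1(97.11) = 97.11
  E: 0 + 1(97.11) = 97.11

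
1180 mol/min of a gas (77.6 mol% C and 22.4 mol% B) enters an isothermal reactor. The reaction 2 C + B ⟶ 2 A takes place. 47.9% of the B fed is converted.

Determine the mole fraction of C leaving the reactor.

B reacted = 0.479 × 264.3 = 126.6 mol/min; ν_B = −1, so ξ = 126.6/1 = 126.6 mol/min.
Outlet amounts (n = n₀ + ν ξ):
  C: 915.7 − 2(126.6) = 662.5
  B: 264.3 − 1(126.6) = 137.7
  A: 0 + 2(126.6) = 253.2
Total out = 1053 mol/min; y_C = 662.5 / 1053 = 0.6289.

0.629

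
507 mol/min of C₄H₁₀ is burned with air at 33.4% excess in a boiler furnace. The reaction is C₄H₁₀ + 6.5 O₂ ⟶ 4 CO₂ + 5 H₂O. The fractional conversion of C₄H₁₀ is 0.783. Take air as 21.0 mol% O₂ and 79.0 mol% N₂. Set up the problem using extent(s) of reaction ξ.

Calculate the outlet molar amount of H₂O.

Stoichiometric O₂ = 6.5 × 507 = 3296 mol/min; O₂ fed = 3296 × 1.334 = 4396 mol/min.
N₂ fed = 4396 × 79/21 = 16540 mol/min.
Fuel reacted = 0.783 × 507 → ξ = 397 mol/min.
Outlet (n = n₀ + ν ξ):
  C₄H₁₀: 507 − 1(397) = 110
  O₂: 4396 − 6.5(397) = 1816
  N₂: 16540 (inert)
  CO₂: 0 + 4(397) = 1588
  H₂O: 0 + 5(397) = 1985

1980 mol/min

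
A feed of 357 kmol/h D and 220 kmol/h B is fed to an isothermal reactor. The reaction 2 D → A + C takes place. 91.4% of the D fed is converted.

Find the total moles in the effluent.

D reacted = 0.914 × 357 = 326.3 kmol/h; ν_D = −2, so ξ = 326.3/2 = 163.1 kmol/h.
Outlet amounts (n = n₀ + ν ξ):
  D: 357 − 2(163.1) = 30.7
  A: 0 + 1(163.1) = 163.1
  C: 0 + 1(163.1) = 163.1
  B: 220 (inert)
Total out = 30.7 + 163.1 + 163.1 + 220 = 577 kmol/h.

577 kmol/h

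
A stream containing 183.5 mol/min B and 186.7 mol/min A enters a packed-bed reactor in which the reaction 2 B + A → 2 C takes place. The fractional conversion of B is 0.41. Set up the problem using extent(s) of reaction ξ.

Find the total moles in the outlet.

B reacted = 0.41 × 183.5 = 75.23 mol/min; ν_B = −2, so ξ = 75.23/2 = 37.62 mol/min.
Outlet amounts (n = n₀ + ν ξ):
  B: 183.5 − 2(37.62) = 108.3
  A: 186.7 − 1(37.62) = 149.1
  C: 0 + 2(37.62) = 75.23
Total out = 108.3 + 149.1 + 75.23 = 332.6 mol/min.

333 mol/min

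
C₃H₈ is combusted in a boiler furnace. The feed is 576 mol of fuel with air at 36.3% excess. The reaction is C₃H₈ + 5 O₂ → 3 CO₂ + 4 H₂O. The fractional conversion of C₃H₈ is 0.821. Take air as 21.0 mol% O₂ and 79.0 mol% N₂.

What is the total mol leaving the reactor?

Stoichiometric O₂ = 5 × 576 = 2880 mol; O₂ fed = 2880 × 1.363 = 3925 mol.
N₂ fed = 3925 × 79/21 = 14770 mol.
Fuel reacted = 0.821 × 576 → ξ = 472.9 mol.
Outlet (n = n₀ + ν ξ):
  C₃H₈: 576 − 1(472.9) = 103.1
  O₂: 3925 − 5(472.9) = 1561
  N₂: 14770 (inert)
  CO₂: 0 + 3(472.9) = 1419
  H₂O: 0 + 4(472.9) = 1892
Total out = 103.1 + 1561 + 14770 + 1419 + 1892 = 19740 mol.

19700 mol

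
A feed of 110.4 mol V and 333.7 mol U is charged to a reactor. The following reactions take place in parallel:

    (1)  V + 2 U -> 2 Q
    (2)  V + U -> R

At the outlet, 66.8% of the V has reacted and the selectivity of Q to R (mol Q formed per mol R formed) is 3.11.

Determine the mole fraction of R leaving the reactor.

0.0779

Conversion of V: V consumed = 0.668 × 110.4 = 73.75 mol = 1ξ₁ + 1ξ₂.
Selectivity: 2ξ₁ / (1ξ₂) = 3.11 → ξ₁ = 1.555 ξ₂.
Substitute: (1·1.555 + 1) ξ₂ = 73.75 → ξ₂ = 28.86 mol, ξ₁ = 44.88 mol.
Outlet amounts (n = n₀ + Σ ν·ξ):
  V: 110.4 − 1(44.88) − 1(28.86) = 36.65
  U: 333.7 − 2(44.88) − 1(28.86) = 215.1
  Q: 0 + 2(44.88) = 89.77
  R: 0 + 1(28.86) = 28.86
Total out = 370.4 mol; y_R = 28.86 / 370.4 = 0.07794.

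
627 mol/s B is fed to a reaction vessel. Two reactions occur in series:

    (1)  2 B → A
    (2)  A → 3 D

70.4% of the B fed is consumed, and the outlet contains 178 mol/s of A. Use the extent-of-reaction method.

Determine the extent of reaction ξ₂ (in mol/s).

ξ₂ = 42.7 mol/s

Conversion of B: B consumed = 2ξ₁ = 0.704 × 627 → ξ₁ = 220.7 mol/s.
A balance: n_A = 0 + 1ξ₁ − 1ξ₂ = 178 → ξ₂ = (1·220.7 − 178)/1 = 42.7 mol/s.
Outlet amounts (n = n₀ + Σ ν·ξ):
  B: 627 − 2(220.7) = 185.6
  A: 0 + 1(220.7) − 1(42.7) = 178
  D: 0 + 3(42.7) = 128.1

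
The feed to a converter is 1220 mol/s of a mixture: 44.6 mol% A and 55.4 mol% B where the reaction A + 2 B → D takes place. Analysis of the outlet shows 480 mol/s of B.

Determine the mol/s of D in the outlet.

For B: n = n₀ − 2ξ → 480 = 675.9 − 2ξ, giving ξ = 97.94 mol/s.
Outlet amounts (n = n₀ + ν ξ):
  A: 544.1 − 1(97.94) = 446.2
  B: 675.9 − 2(97.94) = 480
  D: 0 + 1(97.94) = 97.94

97.9 mol/s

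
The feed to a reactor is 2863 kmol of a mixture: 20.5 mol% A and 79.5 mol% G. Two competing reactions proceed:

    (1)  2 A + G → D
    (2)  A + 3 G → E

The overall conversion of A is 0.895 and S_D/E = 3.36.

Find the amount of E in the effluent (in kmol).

68 kmol

Conversion of A: A consumed = 0.895 × 586.9 = 525.3 kmol = 2ξ₁ + 1ξ₂.
Selectivity: 1ξ₁ / (1ξ₂) = 3.36 → ξ₁ = 3.36 ξ₂.
Substitute: (2·3.36 + 1) ξ₂ = 525.3 → ξ₂ = 68.04 kmol, ξ₁ = 228.6 kmol.
Outlet amounts (n = n₀ + Σ ν·ξ):
  A: 586.9 − 2(228.6) − 1(68.04) = 61.63
  G: 2276 − 1(228.6) − 3(68.04) = 1843
  D: 0 + 1(228.6) = 228.6
  E: 0 + 1(68.04) = 68.04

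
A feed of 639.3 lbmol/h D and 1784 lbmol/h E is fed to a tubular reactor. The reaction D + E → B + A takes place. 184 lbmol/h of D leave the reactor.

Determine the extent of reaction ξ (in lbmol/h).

ξ = 455 lbmol/h

For D: n = n₀ − 1ξ → 184 = 639.3 − 1ξ, giving ξ = 455.3 lbmol/h.
Outlet amounts (n = n₀ + ν ξ):
  D: 639.3 − 1(455.3) = 184
  E: 1784 − 1(455.3) = 1329
  B: 0 + 1(455.3) = 455.3
  A: 0 + 1(455.3) = 455.3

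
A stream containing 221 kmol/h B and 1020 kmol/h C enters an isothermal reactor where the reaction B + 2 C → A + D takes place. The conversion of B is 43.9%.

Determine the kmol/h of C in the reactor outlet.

B reacted = 0.439 × 221 = 97.02 kmol/h; ν_B = −1, so ξ = 97.02/1 = 97.02 kmol/h.
Outlet amounts (n = n₀ + ν ξ):
  B: 221 − 1(97.02) = 124
  C: 1020 − 2(97.02) = 826
  A: 0 + 1(97.02) = 97.02
  D: 0 + 1(97.02) = 97.02

826 kmol/h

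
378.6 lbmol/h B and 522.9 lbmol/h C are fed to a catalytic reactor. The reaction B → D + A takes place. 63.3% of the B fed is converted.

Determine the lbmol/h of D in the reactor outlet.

B reacted = 0.633 × 378.6 = 239.7 lbmol/h; ν_B = −1, so ξ = 239.7/1 = 239.7 lbmol/h.
Outlet amounts (n = n₀ + ν ξ):
  B: 378.6 − 1(239.7) = 138.9
  D: 0 + 1(239.7) = 239.7
  A: 0 + 1(239.7) = 239.7
  C: 522.9 (inert)

240 lbmol/h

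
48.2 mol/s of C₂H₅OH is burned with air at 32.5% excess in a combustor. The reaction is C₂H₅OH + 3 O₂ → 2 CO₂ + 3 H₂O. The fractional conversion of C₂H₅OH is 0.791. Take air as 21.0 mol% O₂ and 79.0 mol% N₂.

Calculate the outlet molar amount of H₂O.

Stoichiometric O₂ = 3 × 48.2 = 144.6 mol/s; O₂ fed = 144.6 × 1.325 = 191.6 mol/s.
N₂ fed = 191.6 × 79/21 = 720.8 mol/s.
Fuel reacted = 0.791 × 48.2 → ξ = 38.13 mol/s.
Outlet (n = n₀ + ν ξ):
  C₂H₅OH: 48.2 − 1(38.13) = 10.07
  O₂: 191.6 − 3(38.13) = 77.22
  N₂: 720.8 (inert)
  CO₂: 0 + 2(38.13) = 76.25
  H₂O: 0 + 3(38.13) = 114.4

114 mol/s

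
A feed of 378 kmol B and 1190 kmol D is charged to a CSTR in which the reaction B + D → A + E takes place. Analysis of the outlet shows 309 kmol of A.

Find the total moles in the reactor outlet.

For A: n = n₀ + 1ξ → 309 = 0 + 1ξ, giving ξ = 309 kmol.
Outlet amounts (n = n₀ + ν ξ):
  B: 378 − 1(309) = 69
  D: 1190 − 1(309) = 881
  A: 0 + 1(309) = 309
  E: 0 + 1(309) = 309
Total out = 69 + 881 + 309 + 309 = 1568 kmol.

1570 kmol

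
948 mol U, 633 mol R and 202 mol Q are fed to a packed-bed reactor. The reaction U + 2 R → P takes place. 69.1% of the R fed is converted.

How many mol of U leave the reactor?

729 mol

R reacted = 0.691 × 633 = 437.4 mol; ν_R = −2, so ξ = 437.4/2 = 218.7 mol.
Outlet amounts (n = n₀ + ν ξ):
  U: 948 − 1(218.7) = 729.3
  R: 633 − 2(218.7) = 195.6
  P: 0 + 1(218.7) = 218.7
  Q: 202 (inert)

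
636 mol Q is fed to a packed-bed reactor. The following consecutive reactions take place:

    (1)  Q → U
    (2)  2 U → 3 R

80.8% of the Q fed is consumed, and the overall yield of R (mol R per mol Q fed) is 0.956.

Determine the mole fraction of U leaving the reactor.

0.129

Conversion of Q: Q consumed = 1ξ₁ = 0.808 × 636 → ξ₁ = 513.9 mol.
Yield of R: 3ξ₂ / 636 = 0.956 → ξ₂ = 202.7 mol.
Outlet amounts (n = n₀ + Σ ν·ξ):
  Q: 636 − 1(513.9) = 122.1
  U: 0 + 1(513.9) − 2(202.7) = 108.5
  R: 0 + 3(202.7) = 608
Total out = 838.7 mol; y_U = 108.5 / 838.7 = 0.1294.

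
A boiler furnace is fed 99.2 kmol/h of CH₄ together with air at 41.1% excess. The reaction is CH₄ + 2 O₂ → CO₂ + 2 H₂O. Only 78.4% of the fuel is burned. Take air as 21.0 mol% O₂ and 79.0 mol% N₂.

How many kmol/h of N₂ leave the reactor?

Stoichiometric O₂ = 2 × 99.2 = 198.4 kmol/h; O₂ fed = 198.4 × 1.411 = 279.9 kmol/h.
N₂ fed = 279.9 × 79/21 = 1053 kmol/h.
Fuel reacted = 0.784 × 99.2 → ξ = 77.77 kmol/h.
Outlet (n = n₀ + ν ξ):
  CH₄: 99.2 − 1(77.77) = 21.43
  O₂: 279.9 − 2(77.77) = 124.4
  N₂: 1053 (inert)
  CO₂: 0 + 1(77.77) = 77.77
  H₂O: 0 + 2(77.77) = 155.5

1050 kmol/h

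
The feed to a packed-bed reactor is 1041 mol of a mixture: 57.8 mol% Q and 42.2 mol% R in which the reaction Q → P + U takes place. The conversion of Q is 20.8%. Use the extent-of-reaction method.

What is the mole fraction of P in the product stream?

Q reacted = 0.208 × 601.7 = 125.2 mol; ν_Q = −1, so ξ = 125.2/1 = 125.2 mol.
Outlet amounts (n = n₀ + ν ξ):
  Q: 601.7 − 1(125.2) = 476.5
  P: 0 + 1(125.2) = 125.2
  U: 0 + 1(125.2) = 125.2
  R: 439.3 (inert)
Total out = 1166 mol; y_P = 125.2 / 1166 = 0.1073.

0.107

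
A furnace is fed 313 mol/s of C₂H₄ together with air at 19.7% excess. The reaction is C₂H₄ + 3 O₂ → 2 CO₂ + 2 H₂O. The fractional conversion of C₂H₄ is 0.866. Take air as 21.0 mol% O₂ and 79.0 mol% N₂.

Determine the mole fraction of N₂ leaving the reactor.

0.746

Stoichiometric O₂ = 3 × 313 = 939 mol/s; O₂ fed = 939 × 1.197 = 1124 mol/s.
N₂ fed = 1124 × 79/21 = 4228 mol/s.
Fuel reacted = 0.866 × 313 → ξ = 271.1 mol/s.
Outlet (n = n₀ + ν ξ):
  C₂H₄: 313 − 1(271.1) = 41.94
  O₂: 1124 − 3(271.1) = 310.8
  N₂: 4228 (inert)
  CO₂: 0 + 2(271.1) = 542.1
  H₂O: 0 + 2(271.1) = 542.1
Total out = 5665 mol/s; y_N₂ = 4228 / 5665 = 0.7464.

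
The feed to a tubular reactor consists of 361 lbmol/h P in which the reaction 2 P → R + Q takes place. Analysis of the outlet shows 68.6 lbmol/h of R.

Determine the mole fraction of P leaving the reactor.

For R: n = n₀ + 1ξ → 68.6 = 0 + 1ξ, giving ξ = 68.6 lbmol/h.
Outlet amounts (n = n₀ + ν ξ):
  P: 361 − 2(68.6) = 223.8
  R: 0 + 1(68.6) = 68.6
  Q: 0 + 1(68.6) = 68.6
Total out = 361 lbmol/h; y_P = 223.8 / 361 = 0.6199.

0.62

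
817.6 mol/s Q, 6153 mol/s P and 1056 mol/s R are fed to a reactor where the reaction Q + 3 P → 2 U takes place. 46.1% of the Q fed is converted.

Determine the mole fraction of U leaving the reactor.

0.104

Q reacted = 0.461 × 817.6 = 376.9 mol/s; ν_Q = −1, so ξ = 376.9/1 = 376.9 mol/s.
Outlet amounts (n = n₀ + ν ξ):
  Q: 817.6 − 1(376.9) = 440.7
  P: 6153 − 3(376.9) = 5022
  U: 0 + 2(376.9) = 753.8
  R: 1056 (inert)
Total out = 7273 mol/s; y_U = 753.8 / 7273 = 0.1037.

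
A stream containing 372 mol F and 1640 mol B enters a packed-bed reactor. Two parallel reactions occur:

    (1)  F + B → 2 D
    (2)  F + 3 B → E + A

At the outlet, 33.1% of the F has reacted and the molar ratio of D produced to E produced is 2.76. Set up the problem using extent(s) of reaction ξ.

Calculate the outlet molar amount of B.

1410 mol

Conversion of F: F consumed = 0.331 × 372 = 123.1 mol = 1ξ₁ + 1ξ₂.
Selectivity: 2ξ₁ / (1ξ₂) = 2.76 → ξ₁ = 1.38 ξ₂.
Substitute: (1·1.38 + 1) ξ₂ = 123.1 → ξ₂ = 51.74 mol, ξ₁ = 71.4 mol.
Outlet amounts (n = n₀ + Σ ν·ξ):
  F: 372 − 1(71.4) − 1(51.74) = 248.9
  B: 1640 − 1(71.4) − 3(51.74) = 1413
  D: 0 + 2(71.4) = 142.8
  E: 0 + 1(51.74) = 51.74
  A: 0 + 1(51.74) = 51.74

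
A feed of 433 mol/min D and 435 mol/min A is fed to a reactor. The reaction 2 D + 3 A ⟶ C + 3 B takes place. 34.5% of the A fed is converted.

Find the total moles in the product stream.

A reacted = 0.345 × 435 = 150.1 mol/min; ν_A = −3, so ξ = 150.1/3 = 50.02 mol/min.
Outlet amounts (n = n₀ + ν ξ):
  D: 433 − 2(50.02) = 332.9
  A: 435 − 3(50.02) = 284.9
  C: 0 + 1(50.02) = 50.02
  B: 0 + 3(50.02) = 150.1
Total out = 332.9 + 284.9 + 50.02 + 150.1 = 818 mol/min.

818 mol/min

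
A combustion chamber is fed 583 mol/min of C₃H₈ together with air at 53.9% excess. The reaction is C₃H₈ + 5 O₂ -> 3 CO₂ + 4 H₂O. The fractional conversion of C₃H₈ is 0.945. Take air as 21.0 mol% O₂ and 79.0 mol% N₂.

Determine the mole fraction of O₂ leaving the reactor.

Stoichiometric O₂ = 5 × 583 = 2915 mol/min; O₂ fed = 2915 × 1.539 = 4486 mol/min.
N₂ fed = 4486 × 79/21 = 16880 mol/min.
Fuel reacted = 0.945 × 583 → ξ = 550.9 mol/min.
Outlet (n = n₀ + ν ξ):
  C₃H₈: 583 − 1(550.9) = 32.07
  O₂: 4486 − 5(550.9) = 1732
  N₂: 16880 (inert)
  CO₂: 0 + 3(550.9) = 1653
  H₂O: 0 + 4(550.9) = 2204
Total out = 22500 mol/min; y_O₂ = 1732 / 22500 = 0.07697.

0.077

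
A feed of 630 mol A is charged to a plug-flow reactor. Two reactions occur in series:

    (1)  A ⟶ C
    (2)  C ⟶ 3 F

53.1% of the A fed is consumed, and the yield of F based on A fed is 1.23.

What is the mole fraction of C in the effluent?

0.0665

Conversion of A: A consumed = 1ξ₁ = 0.531 × 630 → ξ₁ = 334.5 mol.
Yield of F: 3ξ₂ / 630 = 1.23 → ξ₂ = 258.3 mol.
Outlet amounts (n = n₀ + Σ ν·ξ):
  A: 630 − 1(334.5) = 295.5
  C: 0 + 1(334.5) − 1(258.3) = 76.23
  F: 0 + 3(258.3) = 774.9
Total out = 1147 mol; y_C = 76.23 / 1147 = 0.06648.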